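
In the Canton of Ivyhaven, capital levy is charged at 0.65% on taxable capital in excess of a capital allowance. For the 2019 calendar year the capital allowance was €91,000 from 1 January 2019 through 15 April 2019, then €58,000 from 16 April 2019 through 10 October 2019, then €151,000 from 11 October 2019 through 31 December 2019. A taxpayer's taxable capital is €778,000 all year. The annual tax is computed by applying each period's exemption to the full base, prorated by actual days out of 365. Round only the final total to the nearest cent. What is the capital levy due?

1 January – 15 April 2019: 105 days, exemption €91,000 → (€778,000 − €91,000) × 0.65% × 105/365 = €1,284.5959
16 April – 10 October 2019: 178 days, exemption €58,000 → (€778,000 − €58,000) × 0.65% × 178/365 = €2,282.3014
11 October – 31 December 2019: 82 days, exemption €151,000 → (€778,000 − €151,000) × 0.65% × 82/365 = €915.5918
Total = €4,482.4890

€4,482.49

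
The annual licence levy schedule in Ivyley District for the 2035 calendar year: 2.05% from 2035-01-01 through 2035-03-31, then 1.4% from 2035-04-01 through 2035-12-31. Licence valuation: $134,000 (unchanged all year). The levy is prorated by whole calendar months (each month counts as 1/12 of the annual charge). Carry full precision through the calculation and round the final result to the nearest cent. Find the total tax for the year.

2035-01-01 to 2035-03-31: 3 months at 2.05% → $134,000 × 2.05% × 3/12 = $686.7500
2035-04-01 to 2035-12-31: 9 months at 1.4% → $134,000 × 1.4% × 9/12 = $1,407.0000
Total = $2,093.7500

$2,093.75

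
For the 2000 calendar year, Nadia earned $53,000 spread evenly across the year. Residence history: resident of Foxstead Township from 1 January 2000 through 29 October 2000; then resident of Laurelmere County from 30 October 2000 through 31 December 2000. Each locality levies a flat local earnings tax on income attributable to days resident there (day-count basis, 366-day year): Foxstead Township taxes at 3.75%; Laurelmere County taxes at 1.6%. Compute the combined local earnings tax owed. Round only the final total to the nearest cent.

$1,791.36

Foxstead Township, 1 January – 29 October 2000: 303 days → $53,000 × 3.75% × 303/366 = $1,645.3893
Laurelmere County, 30 October – 31 December 2000: 63 days → $53,000 × 1.6% × 63/366 = $145.9672
Total = $1,791.3566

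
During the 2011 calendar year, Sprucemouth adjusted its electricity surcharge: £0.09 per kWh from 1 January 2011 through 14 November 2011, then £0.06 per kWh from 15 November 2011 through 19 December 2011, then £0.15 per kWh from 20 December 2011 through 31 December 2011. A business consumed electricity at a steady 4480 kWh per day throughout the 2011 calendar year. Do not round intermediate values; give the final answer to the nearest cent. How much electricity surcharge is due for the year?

1 January – 14 November 2011: 318 days × 4480 kWh/day = 1,424,640 kWh at £0.09/kWh → £128217.60
15 November – 19 December 2011: 35 days × 4480 kWh/day = 156,800 kWh at £0.06/kWh → £9408.00
20 December – 31 December 2011: 12 days × 4480 kWh/day = 53,760 kWh at £0.15/kWh → £8064.00

£145689.60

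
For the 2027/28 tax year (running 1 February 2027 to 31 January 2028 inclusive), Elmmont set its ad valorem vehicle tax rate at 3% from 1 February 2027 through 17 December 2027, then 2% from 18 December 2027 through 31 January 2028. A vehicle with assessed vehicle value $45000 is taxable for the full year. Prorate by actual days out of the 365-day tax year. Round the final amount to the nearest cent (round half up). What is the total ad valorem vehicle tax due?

1 February – 17 December 2027: 320 days at 3% → $45000 × 3% × 320/365 = $1183.5616
18 December 2027 – 31 January 2028: 45 days at 2% → $45000 × 2% × 45/365 = $110.9589
Total = $1294.5205

$1294.52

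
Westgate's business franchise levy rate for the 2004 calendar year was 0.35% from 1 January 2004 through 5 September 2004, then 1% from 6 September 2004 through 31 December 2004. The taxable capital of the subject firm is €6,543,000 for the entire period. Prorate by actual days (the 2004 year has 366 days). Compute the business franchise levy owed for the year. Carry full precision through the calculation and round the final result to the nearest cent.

1 January – 5 September 2004: 249 days at 0.35% → €6,543,000 × 0.35% × 249/366 = €15,579.8484
6 September – 31 December 2004: 117 days at 1% → €6,543,000 × 1% × 117/366 = €20,916.1475
Total = €36,495.9959

€36,496.00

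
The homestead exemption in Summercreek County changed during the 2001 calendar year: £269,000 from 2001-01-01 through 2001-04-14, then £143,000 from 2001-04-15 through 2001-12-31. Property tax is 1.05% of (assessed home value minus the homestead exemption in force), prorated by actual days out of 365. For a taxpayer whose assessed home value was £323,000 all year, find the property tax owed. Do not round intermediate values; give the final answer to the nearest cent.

2001-01-01 to 2001-04-14: 104 days, exemption £269,000 → (£323,000 − £269,000) × 1.05% × 104/365 = £161.5562
2001-04-15 to 2001-12-31: 261 days, exemption £143,000 → (£323,000 − £143,000) × 1.05% × 261/365 = £1,351.4795
Total = £1,513.0356

£1,513.04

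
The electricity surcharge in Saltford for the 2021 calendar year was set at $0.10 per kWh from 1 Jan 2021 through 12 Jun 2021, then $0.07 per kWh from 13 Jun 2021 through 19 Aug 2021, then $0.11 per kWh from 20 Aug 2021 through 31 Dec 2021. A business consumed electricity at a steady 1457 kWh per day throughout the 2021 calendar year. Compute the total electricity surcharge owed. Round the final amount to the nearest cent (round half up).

$52,160.60

1 Jan – 12 Jun 2021: 163 days × 1457 kWh/day = 237,491 kWh at $0.10/kWh → $23,749.10
13 Jun – 19 Aug 2021: 68 days × 1457 kWh/day = 99,076 kWh at $0.07/kWh → $6,935.32
20 Aug – 31 Dec 2021: 134 days × 1457 kWh/day = 195,238 kWh at $0.11/kWh → $21,476.18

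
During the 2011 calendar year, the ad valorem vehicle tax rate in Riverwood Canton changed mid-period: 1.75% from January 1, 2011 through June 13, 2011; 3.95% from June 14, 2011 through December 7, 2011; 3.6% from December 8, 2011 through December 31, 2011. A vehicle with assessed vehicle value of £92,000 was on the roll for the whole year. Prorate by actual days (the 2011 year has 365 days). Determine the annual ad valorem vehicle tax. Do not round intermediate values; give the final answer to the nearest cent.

January 1 – June 13, 2011: 164 days at 1.75% → £92,000 × 1.75% × 164/365 = £723.3973
June 14 – December 7, 2011: 177 days at 3.95% → £92,000 × 3.95% × 177/365 = £1,762.2411
December 8 – December 31, 2011: 24 days at 3.6% → £92,000 × 3.6% × 24/365 = £217.7753
Total = £2,703.4137

£2,703.41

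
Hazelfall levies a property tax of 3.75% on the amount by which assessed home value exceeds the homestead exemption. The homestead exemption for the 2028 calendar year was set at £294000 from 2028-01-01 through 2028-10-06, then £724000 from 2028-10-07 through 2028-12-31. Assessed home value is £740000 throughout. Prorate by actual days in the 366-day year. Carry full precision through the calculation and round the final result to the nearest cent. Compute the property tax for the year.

£12936.07

2028-01-01 to 2028-10-06: 280 days, exemption £294000 → (£740000 − £294000) × 3.75% × 280/366 = £12795.0820
2028-10-07 to 2028-12-31: 86 days, exemption £724000 → (£740000 − £724000) × 3.75% × 86/366 = £140.9836
Total = £12936.0656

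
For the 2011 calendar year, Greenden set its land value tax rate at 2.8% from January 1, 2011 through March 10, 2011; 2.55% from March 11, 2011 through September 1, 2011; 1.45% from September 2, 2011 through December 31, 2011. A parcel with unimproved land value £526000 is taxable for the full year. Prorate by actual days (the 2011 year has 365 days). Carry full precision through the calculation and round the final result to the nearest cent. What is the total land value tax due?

January 1 – March 10, 2011: 69 days at 2.8% → £526000 × 2.8% × 69/365 = £2784.1973
March 11 – September 1, 2011: 175 days at 2.55% → £526000 × 2.55% × 175/365 = £6430.8904
September 2 – December 31, 2011: 121 days at 1.45% → £526000 × 1.45% × 121/365 = £2528.4027
Total = £11743.4904

£11743.49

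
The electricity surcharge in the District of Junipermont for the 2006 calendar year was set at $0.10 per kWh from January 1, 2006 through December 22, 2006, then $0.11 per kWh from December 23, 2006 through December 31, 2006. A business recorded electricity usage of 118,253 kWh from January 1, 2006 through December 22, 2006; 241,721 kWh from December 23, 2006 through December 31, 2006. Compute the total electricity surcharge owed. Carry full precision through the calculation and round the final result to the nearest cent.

$38,414.61

January 1 – December 22, 2006: 118,253 kWh at $0.10/kWh → $11,825.30
December 23 – December 31, 2006: 241,721 kWh at $0.11/kWh → $26,589.31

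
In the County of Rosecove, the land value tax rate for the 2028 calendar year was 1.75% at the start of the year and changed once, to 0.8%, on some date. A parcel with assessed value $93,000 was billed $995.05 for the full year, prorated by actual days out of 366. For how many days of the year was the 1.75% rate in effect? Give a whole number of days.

Let d = days at the first rate; then 366 − d days at the second rate.
$93,000 × [1.75%·d + 0.8%·(366−d)] / 366 = $995.05
Solving gives d = 104, so the new rate took effect on 14 Apr 2028.

104 days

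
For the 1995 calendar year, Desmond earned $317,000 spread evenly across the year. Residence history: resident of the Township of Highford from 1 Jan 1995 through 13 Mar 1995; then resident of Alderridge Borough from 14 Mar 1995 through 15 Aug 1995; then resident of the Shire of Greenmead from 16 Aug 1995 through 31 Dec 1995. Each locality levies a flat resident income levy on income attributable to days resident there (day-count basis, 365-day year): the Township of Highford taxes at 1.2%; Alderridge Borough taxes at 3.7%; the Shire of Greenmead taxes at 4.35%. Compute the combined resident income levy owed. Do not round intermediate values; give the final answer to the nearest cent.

$10,944.75

The Township of Highford, 1 Jan – 13 Mar 1995: 72 days → $317,000 × 1.2% × 72/365 = $750.3781
Alderridge Borough, 14 Mar – 15 Aug 1995: 155 days → $317,000 × 3.7% × 155/365 = $4,980.8082
The Shire of Greenmead, 16 Aug – 31 Dec 1995: 138 days → $317,000 × 4.35% × 138/365 = $5,213.5644
Total = $10,944.7507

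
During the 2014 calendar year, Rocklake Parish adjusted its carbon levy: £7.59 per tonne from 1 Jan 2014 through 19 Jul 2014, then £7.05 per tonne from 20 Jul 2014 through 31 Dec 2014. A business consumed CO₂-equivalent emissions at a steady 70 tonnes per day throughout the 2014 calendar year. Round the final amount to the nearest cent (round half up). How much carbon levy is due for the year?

£187,687.50

1 Jan – 19 Jul 2014: 200 days × 70 tonnes/day = 14,000 tonnes at £7.59/tonne → £106,260.00
20 Jul – 31 Dec 2014: 165 days × 70 tonnes/day = 11,550 tonnes at £7.05/tonne → £81,427.50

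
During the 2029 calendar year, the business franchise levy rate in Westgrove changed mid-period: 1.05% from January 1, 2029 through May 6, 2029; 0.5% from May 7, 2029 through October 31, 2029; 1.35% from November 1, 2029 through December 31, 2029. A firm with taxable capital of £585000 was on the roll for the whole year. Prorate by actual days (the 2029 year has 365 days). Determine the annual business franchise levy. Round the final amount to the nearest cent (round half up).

£4866.72

January 1 – May 6, 2029: 126 days at 1.05% → £585000 × 1.05% × 126/365 = £2120.4247
May 7 – October 31, 2029: 178 days at 0.5% → £585000 × 0.5% × 178/365 = £1426.4384
November 1 – December 31, 2029: 61 days at 1.35% → £585000 × 1.35% × 61/365 = £1319.8562
Total = £4866.7192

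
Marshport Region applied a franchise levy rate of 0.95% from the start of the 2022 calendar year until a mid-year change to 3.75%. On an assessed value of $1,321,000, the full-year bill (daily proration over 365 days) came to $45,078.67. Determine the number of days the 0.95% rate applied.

Let d = days at the first rate; then 365 − d days at the second rate.
$1,321,000 × [0.95%·d + 3.75%·(365−d)] / 365 = $45,078.67
Solving gives d = 44, so the new rate took effect on 14 February 2022.

44 days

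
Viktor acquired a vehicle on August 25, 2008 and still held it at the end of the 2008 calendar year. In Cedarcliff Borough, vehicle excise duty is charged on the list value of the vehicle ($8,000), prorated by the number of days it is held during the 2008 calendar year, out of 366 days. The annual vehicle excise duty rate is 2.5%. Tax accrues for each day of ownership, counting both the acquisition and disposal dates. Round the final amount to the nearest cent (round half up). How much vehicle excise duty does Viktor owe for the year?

$70.49

Days held (August 25 – December 31, 2008): 129 out of 366
Tax = $8,000 × 2.5% × 129/366 = $70.4918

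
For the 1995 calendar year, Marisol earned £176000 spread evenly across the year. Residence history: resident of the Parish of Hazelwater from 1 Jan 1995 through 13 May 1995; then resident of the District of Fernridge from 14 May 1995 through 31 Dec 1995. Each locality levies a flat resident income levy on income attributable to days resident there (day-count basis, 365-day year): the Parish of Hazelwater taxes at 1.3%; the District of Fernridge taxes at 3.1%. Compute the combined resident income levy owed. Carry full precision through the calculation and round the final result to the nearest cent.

The Parish of Hazelwater, 1 Jan – 13 May 1995: 133 days → £176000 × 1.3% × 133/365 = £833.7096
The District of Fernridge, 14 May – 31 Dec 1995: 232 days → £176000 × 3.1% × 232/365 = £3467.9233
Total = £4301.6329

£4301.63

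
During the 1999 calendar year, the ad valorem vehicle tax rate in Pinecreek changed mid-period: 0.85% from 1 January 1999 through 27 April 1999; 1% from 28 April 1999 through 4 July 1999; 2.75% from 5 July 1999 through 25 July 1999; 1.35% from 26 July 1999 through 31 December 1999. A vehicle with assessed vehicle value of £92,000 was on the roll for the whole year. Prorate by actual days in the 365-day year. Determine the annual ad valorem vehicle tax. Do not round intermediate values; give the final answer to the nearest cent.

£1,108.66

1 January – 27 April 1999: 117 days at 0.85% → £92,000 × 0.85% × 117/365 = £250.6685
28 April – 4 July 1999: 68 days at 1% → £92,000 × 1% × 68/365 = £171.3973
5 July – 25 July 1999: 21 days at 2.75% → £92,000 × 2.75% × 21/365 = £145.5616
26 July – 31 December 1999: 159 days at 1.35% → £92,000 × 1.35% × 159/365 = £541.0356
Total = £1,108.6630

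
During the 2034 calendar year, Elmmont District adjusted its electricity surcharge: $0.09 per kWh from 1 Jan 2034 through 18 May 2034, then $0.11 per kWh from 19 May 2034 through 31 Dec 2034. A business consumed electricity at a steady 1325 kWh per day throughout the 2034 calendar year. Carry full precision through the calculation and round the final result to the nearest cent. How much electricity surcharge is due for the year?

$49,541.75

1 Jan – 18 May 2034: 138 days × 1325 kWh/day = 182,850 kWh at $0.09/kWh → $16,456.50
19 May – 31 Dec 2034: 227 days × 1325 kWh/day = 300,775 kWh at $0.11/kWh → $33,085.25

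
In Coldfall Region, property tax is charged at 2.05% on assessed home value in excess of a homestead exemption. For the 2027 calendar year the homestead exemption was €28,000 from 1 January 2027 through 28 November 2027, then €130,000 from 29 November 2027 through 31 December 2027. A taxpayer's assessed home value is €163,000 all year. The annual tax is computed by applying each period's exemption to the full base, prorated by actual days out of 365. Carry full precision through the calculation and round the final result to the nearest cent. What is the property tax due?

€2,578.45

1 January – 28 November 2027: 332 days, exemption €28,000 → (€163,000 − €28,000) × 2.05% × 332/365 = €2,517.2877
29 November – 31 December 2027: 33 days, exemption €130,000 → (€163,000 − €130,000) × 2.05% × 33/365 = €61.1630
Total = €2,578.4507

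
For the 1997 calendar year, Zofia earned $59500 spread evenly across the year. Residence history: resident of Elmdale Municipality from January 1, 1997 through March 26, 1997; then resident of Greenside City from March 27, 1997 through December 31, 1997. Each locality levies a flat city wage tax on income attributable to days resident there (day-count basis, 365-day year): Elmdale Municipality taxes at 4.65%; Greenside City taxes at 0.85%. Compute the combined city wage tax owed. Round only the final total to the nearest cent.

$1032.28

Elmdale Municipality, January 1 – March 26, 1997: 85 days → $59500 × 4.65% × 85/365 = $644.3116
Greenside City, March 27 – December 31, 1997: 280 days → $59500 × 0.85% × 280/365 = $387.9726
Total = $1032.2842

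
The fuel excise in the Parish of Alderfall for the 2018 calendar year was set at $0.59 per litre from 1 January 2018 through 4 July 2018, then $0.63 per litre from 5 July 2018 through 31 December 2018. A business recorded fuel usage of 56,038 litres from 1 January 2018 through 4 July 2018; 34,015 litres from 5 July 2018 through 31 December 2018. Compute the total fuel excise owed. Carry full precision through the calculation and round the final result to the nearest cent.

$54,491.87

1 January – 4 July 2018: 56,038 litres at $0.59/litre → $33,062.42
5 July – 31 December 2018: 34,015 litres at $0.63/litre → $21,429.45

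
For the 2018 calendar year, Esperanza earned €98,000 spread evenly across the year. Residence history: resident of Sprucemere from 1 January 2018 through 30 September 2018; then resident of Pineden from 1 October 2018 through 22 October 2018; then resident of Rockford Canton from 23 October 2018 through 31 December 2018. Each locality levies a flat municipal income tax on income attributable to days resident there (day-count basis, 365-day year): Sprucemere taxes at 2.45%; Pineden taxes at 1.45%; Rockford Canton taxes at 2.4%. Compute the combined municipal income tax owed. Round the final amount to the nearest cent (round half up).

Sprucemere, 1 January – 30 September 2018: 273 days → €98,000 × 2.45% × 273/365 = €1,795.8164
Pineden, 1 October – 22 October 2018: 22 days → €98,000 × 1.45% × 22/365 = €85.6493
Rockford Canton, 23 October – 31 December 2018: 70 days → €98,000 × 2.4% × 70/365 = €451.0685
Total = €2,332.5342

€2,332.53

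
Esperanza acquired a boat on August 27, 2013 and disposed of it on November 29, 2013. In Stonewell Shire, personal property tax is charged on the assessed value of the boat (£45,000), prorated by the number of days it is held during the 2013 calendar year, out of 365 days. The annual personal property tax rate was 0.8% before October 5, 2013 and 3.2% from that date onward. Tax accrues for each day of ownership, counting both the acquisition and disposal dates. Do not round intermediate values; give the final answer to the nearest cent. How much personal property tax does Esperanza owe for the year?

£259.40

August 27 – October 4, 2013: 39 days at 0.8% → £45,000 × 0.8% × 39/365 = £38.4658
October 5 – November 29, 2013: 56 days at 3.2% → £45,000 × 3.2% × 56/365 = £220.9315
Total = £259.3973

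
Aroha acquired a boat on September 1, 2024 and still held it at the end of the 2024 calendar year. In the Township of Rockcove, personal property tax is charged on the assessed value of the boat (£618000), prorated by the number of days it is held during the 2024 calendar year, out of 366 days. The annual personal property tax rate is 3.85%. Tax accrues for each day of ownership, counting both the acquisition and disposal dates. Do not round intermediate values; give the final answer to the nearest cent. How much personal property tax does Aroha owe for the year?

£7931.00

Days held (September 1 – December 31, 2024): 122 out of 366
Tax = £618000 × 3.85% × 122/366 = £7931.0000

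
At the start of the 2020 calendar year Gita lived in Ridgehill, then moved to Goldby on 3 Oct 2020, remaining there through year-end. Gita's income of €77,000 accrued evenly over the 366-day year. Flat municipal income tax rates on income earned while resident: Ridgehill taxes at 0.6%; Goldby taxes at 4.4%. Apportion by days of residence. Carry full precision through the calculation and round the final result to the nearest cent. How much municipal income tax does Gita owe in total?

€1,181.51

Ridgehill, 1 Jan – 2 Oct 2020: 276 days → €77,000 × 0.6% × 276/366 = €348.3934
Goldby, 3 Oct – 31 Dec 2020: 90 days → €77,000 × 4.4% × 90/366 = €833.1148
Total = €1,181.5082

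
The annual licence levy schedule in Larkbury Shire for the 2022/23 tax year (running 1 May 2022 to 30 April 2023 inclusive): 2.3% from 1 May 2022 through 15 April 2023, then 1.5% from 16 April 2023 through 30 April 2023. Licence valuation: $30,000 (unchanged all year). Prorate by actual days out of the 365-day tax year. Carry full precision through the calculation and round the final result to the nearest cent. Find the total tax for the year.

1 May 2022 – 15 April 2023: 350 days at 2.3% → $30,000 × 2.3% × 350/365 = $661.6438
16 April – 30 April 2023: 15 days at 1.5% → $30,000 × 1.5% × 15/365 = $18.4932
Total = $680.1370

$680.14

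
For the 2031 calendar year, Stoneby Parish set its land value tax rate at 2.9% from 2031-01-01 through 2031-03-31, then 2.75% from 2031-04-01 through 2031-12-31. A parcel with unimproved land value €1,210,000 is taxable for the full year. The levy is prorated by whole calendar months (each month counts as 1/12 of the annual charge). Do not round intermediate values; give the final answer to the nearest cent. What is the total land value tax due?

2031-01-01 to 2031-03-31: 3 months at 2.9% → €1,210,000 × 2.9% × 3/12 = €8,772.5000
2031-04-01 to 2031-12-31: 9 months at 2.75% → €1,210,000 × 2.75% × 9/12 = €24,956.2500
Total = €33,728.7500

€33,728.75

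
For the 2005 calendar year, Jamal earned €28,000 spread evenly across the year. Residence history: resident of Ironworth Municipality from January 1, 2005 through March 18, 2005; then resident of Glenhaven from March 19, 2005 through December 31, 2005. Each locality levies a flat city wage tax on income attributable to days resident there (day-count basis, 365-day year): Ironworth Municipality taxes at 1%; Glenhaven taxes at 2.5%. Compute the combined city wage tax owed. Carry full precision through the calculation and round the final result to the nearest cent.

Ironworth Municipality, January 1 – March 18, 2005: 77 days → €28,000 × 1% × 77/365 = €59.0685
Glenhaven, March 19 – December 31, 2005: 288 days → €28,000 × 2.5% × 288/365 = €552.3288
Total = €611.3973

€611.40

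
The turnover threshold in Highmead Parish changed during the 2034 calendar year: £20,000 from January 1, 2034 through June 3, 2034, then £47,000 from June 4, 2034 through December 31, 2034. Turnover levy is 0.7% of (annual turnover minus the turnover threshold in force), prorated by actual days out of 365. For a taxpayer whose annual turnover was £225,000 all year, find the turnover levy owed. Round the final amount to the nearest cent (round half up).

January 1 – June 3, 2034: 154 days, exemption £20,000 → (£225,000 − £20,000) × 0.7% × 154/365 = £605.4521
June 4 – December 31, 2034: 211 days, exemption £47,000 → (£225,000 − £47,000) × 0.7% × 211/365 = £720.2904
Total = £1,325.7425

£1,325.74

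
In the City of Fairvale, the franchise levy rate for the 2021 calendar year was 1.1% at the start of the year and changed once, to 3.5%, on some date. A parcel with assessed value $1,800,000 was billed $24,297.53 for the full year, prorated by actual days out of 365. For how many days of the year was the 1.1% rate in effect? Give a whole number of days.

Let d = days at the first rate; then 365 − d days at the second rate.
$1,800,000 × [1.1%·d + 3.5%·(365−d)] / 365 = $24,297.53
Solving gives d = 327, so the new rate took effect on 24 November 2021.

327 days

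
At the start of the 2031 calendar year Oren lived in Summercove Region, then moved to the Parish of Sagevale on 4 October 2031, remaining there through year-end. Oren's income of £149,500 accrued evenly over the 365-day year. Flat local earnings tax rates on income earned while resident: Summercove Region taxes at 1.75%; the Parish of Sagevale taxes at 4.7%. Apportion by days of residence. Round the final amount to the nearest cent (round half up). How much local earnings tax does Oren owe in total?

£3,691.63

Summercove Region, 1 January – 3 October 2031: 276 days → £149,500 × 1.75% × 276/365 = £1,978.3151
The Parish of Sagevale, 4 October – 31 December 2031: 89 days → £149,500 × 4.7% × 89/365 = £1,713.3110
Total = £3,691.6260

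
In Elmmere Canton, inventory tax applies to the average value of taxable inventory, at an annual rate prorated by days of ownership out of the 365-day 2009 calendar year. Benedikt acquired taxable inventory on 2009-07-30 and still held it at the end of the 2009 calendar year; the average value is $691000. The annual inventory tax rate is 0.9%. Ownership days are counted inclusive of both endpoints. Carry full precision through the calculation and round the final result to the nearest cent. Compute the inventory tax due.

Days held (2009-07-30 to 2009-12-31): 155 out of 365
Tax = $691000 × 0.9% × 155/365 = $2640.9452

$2640.95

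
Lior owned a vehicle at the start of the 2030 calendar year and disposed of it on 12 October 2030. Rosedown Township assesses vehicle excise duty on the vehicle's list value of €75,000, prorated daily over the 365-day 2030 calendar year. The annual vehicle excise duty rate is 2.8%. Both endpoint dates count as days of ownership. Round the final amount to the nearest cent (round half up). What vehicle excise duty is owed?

Days held (1 January – 12 October 2030): 285 out of 365
Tax = €75,000 × 2.8% × 285/365 = €1,639.7260

€1,639.73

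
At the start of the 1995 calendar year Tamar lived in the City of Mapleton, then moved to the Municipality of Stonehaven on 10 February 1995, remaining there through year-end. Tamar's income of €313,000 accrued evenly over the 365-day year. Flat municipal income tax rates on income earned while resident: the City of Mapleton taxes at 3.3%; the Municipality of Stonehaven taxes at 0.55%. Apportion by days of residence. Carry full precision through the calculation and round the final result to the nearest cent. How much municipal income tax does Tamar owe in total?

€2,664.79

The City of Mapleton, 1 January – 9 February 1995: 40 days → €313,000 × 3.3% × 40/365 = €1,131.9452
The Municipality of Stonehaven, 10 February – 31 December 1995: 325 days → €313,000 × 0.55% × 325/365 = €1,532.8425
Total = €2,664.7877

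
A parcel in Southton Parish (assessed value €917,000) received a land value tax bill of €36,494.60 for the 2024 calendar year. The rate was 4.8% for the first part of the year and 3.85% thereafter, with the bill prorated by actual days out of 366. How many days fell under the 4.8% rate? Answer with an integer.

50 days

Let d = days at the first rate; then 366 − d days at the second rate.
€917,000 × [4.8%·d + 3.85%·(366−d)] / 366 = €36,494.60
Solving gives d = 50, so the new rate took effect on 20 February 2024.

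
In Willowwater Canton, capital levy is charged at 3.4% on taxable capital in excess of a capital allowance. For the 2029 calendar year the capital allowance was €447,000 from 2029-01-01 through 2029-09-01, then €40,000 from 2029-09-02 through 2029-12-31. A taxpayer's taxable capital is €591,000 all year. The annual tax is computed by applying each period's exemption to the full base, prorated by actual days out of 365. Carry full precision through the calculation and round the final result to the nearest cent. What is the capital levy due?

2029-01-01 to 2029-09-01: 244 days, exemption €447,000 → (€591,000 − €447,000) × 3.4% × 244/365 = €3,272.9425
2029-09-02 to 2029-12-31: 121 days, exemption €40,000 → (€591,000 − €40,000) × 3.4% × 121/365 = €6,210.4493
Total = €9,483.3918

€9,483.39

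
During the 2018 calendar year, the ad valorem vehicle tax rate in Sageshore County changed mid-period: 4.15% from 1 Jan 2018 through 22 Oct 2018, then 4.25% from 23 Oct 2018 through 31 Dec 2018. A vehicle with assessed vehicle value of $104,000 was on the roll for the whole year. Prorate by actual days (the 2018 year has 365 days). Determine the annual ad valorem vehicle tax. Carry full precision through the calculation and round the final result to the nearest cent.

1 Jan – 22 Oct 2018: 295 days at 4.15% → $104,000 × 4.15% × 295/365 = $3,488.2740
23 Oct – 31 Dec 2018: 70 days at 4.25% → $104,000 × 4.25% × 70/365 = $847.6712
Total = $4,335.9452

$4,335.95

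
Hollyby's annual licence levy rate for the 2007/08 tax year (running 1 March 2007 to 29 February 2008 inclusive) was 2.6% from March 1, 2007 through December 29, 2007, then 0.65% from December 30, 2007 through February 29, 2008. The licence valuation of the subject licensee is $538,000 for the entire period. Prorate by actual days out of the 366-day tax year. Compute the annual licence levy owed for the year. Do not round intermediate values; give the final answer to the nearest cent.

$12,210.84

March 1 – December 29, 2007: 304 days at 2.6% → $538,000 × 2.6% × 304/366 = $11,618.4481
December 30, 2007 – February 29, 2008: 62 days at 0.65% → $538,000 × 0.65% × 62/366 = $592.3880
Total = $12,210.8361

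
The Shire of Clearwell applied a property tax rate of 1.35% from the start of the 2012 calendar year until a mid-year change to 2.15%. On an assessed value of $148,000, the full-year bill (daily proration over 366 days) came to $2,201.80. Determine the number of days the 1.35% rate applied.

Let d = days at the first rate; then 366 − d days at the second rate.
$148,000 × [1.35%·d + 2.15%·(366−d)] / 366 = $2,201.80
Solving gives d = 303, so the new rate took effect on 30 October 2012.

303 days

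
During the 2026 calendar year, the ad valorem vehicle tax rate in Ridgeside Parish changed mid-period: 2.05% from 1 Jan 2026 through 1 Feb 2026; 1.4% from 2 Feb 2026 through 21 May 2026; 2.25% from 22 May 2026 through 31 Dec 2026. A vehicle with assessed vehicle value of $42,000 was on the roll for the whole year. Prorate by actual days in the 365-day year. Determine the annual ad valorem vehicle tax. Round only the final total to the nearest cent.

$831.02

1 Jan – 1 Feb 2026: 32 days at 2.05% → $42,000 × 2.05% × 32/365 = $75.4849
2 Feb – 21 May 2026: 109 days at 1.4% → $42,000 × 1.4% × 109/365 = $175.5945
22 May – 31 Dec 2026: 224 days at 2.25% → $42,000 × 2.25% × 224/365 = $579.9452
Total = $831.0247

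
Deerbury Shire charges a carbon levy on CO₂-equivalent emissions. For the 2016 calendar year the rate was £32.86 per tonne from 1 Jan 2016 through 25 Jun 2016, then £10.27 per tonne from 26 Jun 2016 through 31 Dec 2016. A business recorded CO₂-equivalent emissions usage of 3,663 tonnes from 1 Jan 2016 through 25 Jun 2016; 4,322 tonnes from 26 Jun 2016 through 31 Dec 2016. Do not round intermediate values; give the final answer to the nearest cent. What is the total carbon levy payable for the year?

£164,753.12

1 Jan – 25 Jun 2016: 3,663 tonnes at £32.86/tonne → £120,366.18
26 Jun – 31 Dec 2016: 4,322 tonnes at £10.27/tonne → £44,386.94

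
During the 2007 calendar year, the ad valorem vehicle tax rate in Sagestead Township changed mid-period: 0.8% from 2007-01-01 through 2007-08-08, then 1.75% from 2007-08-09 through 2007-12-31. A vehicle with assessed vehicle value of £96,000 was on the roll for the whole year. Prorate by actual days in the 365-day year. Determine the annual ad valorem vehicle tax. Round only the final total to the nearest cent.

2007-01-01 to 2007-08-08: 220 days at 0.8% → £96,000 × 0.8% × 220/365 = £462.9041
2007-08-09 to 2007-12-31: 145 days at 1.75% → £96,000 × 1.75% × 145/365 = £667.3973
Total = £1,130.3014

£1,130.30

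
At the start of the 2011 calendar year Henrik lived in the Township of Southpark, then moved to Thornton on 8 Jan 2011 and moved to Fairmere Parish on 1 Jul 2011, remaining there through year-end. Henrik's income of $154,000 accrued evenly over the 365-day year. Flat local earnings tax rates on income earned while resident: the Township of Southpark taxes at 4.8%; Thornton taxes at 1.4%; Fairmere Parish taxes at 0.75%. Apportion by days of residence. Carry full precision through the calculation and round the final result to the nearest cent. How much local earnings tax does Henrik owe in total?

$1,751.80

The Township of Southpark, 1 Jan – 7 Jan 2011: 7 days → $154,000 × 4.8% × 7/365 = $141.7644
Thornton, 8 Jan – 30 Jun 2011: 174 days → $154,000 × 1.4% × 174/365 = $1,027.7918
Fairmere Parish, 1 Jul – 31 Dec 2011: 184 days → $154,000 × 0.75% × 184/365 = $582.2466
Total = $1,751.8027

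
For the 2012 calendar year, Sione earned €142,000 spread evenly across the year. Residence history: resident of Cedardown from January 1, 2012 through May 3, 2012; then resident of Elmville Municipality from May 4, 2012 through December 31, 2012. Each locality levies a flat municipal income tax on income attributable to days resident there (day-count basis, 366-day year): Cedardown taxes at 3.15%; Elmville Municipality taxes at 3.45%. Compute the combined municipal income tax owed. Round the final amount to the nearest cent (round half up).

€4,754.67

Cedardown, January 1 – May 3, 2012: 124 days → €142,000 × 3.15% × 124/366 = €1,515.4426
Elmville Municipality, May 4 – December 31, 2012: 242 days → €142,000 × 3.45% × 242/366 = €3,239.2295
Total = €4,754.6721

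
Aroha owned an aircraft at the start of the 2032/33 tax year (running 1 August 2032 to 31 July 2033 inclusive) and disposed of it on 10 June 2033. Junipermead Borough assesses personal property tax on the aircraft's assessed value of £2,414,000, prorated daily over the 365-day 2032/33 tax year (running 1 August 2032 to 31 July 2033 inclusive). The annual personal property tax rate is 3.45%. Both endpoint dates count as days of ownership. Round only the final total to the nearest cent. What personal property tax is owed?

£71,646.20

Days held (1 August 2032 – 10 June 2033): 314 out of 365
Tax = £2,414,000 × 3.45% × 314/365 = £71,646.1973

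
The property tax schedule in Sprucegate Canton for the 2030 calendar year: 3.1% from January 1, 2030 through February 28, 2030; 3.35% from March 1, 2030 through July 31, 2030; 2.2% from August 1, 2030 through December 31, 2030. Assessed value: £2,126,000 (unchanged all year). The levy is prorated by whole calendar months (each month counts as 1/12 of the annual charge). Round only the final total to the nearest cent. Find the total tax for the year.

January 1 – February 28, 2030: 2 months at 3.1% → £2,126,000 × 3.1% × 2/12 = £10,984.3333
March 1 – July 31, 2030: 5 months at 3.35% → £2,126,000 × 3.35% × 5/12 = £29,675.4167
August 1 – December 31, 2030: 5 months at 2.2% → £2,126,000 × 2.2% × 5/12 = £19,488.3333
Total = £60,148.0833

£60,148.08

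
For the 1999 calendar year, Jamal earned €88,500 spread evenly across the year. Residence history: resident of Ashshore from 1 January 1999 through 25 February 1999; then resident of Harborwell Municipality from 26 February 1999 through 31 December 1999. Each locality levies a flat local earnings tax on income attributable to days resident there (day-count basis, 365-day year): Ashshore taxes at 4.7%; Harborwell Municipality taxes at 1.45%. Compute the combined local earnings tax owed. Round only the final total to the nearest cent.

€1,724.54

Ashshore, 1 January – 25 February 1999: 56 days → €88,500 × 4.7% × 56/365 = €638.1699
Harborwell Municipality, 26 February – 31 December 1999: 309 days → €88,500 × 1.45% × 309/365 = €1,086.3678
Total = €1,724.5377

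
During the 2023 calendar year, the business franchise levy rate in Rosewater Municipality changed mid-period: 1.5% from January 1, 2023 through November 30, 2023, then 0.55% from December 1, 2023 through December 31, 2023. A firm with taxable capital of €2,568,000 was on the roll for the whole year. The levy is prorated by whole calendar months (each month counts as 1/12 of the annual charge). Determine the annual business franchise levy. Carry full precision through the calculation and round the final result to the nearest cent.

January 1 – November 30, 2023: 11 months at 1.5% → €2,568,000 × 1.5% × 11/12 = €35,310.0000
December 1 – December 31, 2023: 1 month at 0.55% → €2,568,000 × 0.55% × 1/12 = €1,177.0000
Total = €36,487.0000

€36,487.00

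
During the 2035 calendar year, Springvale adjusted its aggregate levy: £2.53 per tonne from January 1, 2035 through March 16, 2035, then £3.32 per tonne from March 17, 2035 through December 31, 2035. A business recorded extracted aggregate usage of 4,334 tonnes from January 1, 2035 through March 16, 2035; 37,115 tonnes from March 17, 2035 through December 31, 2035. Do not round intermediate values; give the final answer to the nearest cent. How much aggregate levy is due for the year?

January 1 – March 16, 2035: 4,334 tonnes at £2.53/tonne → £10,965.02
March 17 – December 31, 2035: 37,115 tonnes at £3.32/tonne → £123,221.80

£134,186.82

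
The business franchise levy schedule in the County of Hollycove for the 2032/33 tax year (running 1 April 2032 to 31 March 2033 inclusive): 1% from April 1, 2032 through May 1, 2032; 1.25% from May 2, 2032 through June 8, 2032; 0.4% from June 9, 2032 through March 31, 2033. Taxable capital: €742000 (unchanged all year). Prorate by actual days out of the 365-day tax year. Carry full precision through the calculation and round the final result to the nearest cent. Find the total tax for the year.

April 1 – May 1, 2032: 31 days at 1% → €742000 × 1% × 31/365 = €630.1918
May 2 – June 8, 2032: 38 days at 1.25% → €742000 × 1.25% × 38/365 = €965.6164
June 9, 2032 – March 31, 2033: 296 days at 0.4% → €742000 × 0.4% × 296/365 = €2406.9260
Total = €4002.7342

€4002.73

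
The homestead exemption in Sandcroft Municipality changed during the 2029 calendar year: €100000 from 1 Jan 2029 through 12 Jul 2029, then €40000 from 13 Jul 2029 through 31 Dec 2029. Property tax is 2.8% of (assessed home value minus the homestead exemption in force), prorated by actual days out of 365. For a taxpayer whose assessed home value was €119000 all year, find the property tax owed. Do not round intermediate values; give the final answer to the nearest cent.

1 Jan – 12 Jul 2029: 193 days, exemption €100000 → (€119000 − €100000) × 2.8% × 193/365 = €281.3041
13 Jul – 31 Dec 2029: 172 days, exemption €40000 → (€119000 − €40000) × 2.8% × 172/365 = €1042.3671
Total = €1323.6712

€1323.67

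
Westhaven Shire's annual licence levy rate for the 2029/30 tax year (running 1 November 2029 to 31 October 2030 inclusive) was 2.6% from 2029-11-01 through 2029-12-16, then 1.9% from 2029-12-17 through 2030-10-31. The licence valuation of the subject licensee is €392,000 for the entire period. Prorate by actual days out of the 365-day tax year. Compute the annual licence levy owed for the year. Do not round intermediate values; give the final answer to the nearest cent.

€7,793.82

2029-11-01 to 2029-12-16: 46 days at 2.6% → €392,000 × 2.6% × 46/365 = €1,284.4712
2029-12-17 to 2030-10-31: 319 days at 1.9% → €392,000 × 1.9% × 319/365 = €6,509.3479
Total = €7,793.8192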